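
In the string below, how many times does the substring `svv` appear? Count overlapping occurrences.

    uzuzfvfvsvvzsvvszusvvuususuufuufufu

Sliding a length-3 window over the 35 characters (33 positions):
  position 9–11: svv
  position 13–15: svv
  position 19–21: svv

3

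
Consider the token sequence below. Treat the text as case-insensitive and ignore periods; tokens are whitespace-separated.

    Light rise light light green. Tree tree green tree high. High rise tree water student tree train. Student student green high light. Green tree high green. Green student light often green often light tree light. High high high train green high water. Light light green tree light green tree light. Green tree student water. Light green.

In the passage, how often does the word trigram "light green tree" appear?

5

Scanning the 54 overlapping trigram windows for "light green tree":
  position 4–6: light green tree
  position 22–24: light green tree
  position 44–46: light green tree
  position 47–49: light green tree
  position 50–52: light green tree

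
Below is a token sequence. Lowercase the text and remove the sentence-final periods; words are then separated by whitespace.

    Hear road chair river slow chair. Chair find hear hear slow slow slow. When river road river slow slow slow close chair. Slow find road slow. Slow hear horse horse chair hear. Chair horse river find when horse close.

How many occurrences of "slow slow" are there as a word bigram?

5

Scanning the 38 overlapping bigram windows for "slow slow":
  position 11–12: slow slow
  position 12–13: slow slow
  position 18–19: slow slow
  position 19–20: slow slow
  position 26–27: slow slow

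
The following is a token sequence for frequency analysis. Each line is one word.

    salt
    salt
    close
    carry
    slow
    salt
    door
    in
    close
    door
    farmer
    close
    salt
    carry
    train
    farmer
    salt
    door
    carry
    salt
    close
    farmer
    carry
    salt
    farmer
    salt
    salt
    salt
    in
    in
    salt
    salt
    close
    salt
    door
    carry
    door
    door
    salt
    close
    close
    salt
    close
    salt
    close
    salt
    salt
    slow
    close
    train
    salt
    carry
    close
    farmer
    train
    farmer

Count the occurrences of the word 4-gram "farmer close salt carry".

Scanning the 53 overlapping 4-gram windows for "farmer close salt carry":
  position 11–14: farmer close salt carry

1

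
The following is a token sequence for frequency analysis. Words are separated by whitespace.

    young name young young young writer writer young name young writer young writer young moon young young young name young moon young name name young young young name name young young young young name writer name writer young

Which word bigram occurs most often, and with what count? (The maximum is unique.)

Bigram frequencies (highest first):
  young young: 9
  young name: 6
  name young: 5
  writer young: 4
  young writer: 3
  young moon: 2
  … (5 more, each ≤ 2)

"young young", 9 times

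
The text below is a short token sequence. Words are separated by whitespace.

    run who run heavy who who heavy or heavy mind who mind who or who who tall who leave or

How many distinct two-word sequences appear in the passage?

17

20 tokens → 19 bigram windows in total.
Repeated bigrams (each contributes count−1 duplicates):
  mind who: 2
  who who: 2
2 duplicate windows → 19 − 2 = 17 distinct.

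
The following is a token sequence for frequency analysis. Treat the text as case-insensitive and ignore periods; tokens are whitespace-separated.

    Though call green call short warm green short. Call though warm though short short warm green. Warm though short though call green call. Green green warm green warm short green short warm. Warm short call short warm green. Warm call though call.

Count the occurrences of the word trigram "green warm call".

Scanning the 40 overlapping trigram windows for "green warm call":
  position 38–40: green warm call

1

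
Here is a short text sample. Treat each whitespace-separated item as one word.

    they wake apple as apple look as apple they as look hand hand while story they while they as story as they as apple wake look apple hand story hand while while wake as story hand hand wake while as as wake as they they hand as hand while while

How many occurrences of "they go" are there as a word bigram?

0

Scanning the 49 overlapping bigram windows for "they go":
  (none found)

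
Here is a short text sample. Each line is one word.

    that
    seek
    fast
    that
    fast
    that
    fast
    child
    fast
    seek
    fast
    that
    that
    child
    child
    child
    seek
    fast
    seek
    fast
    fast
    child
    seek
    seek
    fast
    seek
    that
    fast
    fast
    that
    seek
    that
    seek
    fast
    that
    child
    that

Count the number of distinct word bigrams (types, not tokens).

37 tokens → 36 bigram windows in total.
Repeated bigrams (each contributes count−1 duplicates):
  seek fast: 6
  fast that: 5
  fast seek: 3
  that fast: 3
  that seek: 3
  child child: 2
  child seek: 2
  fast child: 2
  … (3 more repeated)
21 duplicate windows → 36 − 21 = 15 distinct.

15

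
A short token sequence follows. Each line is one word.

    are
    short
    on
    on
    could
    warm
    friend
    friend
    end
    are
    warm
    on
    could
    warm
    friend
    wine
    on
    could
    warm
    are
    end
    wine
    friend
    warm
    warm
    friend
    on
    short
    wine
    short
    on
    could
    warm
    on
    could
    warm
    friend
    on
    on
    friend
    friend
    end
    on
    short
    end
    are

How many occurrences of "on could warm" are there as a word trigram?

Scanning the 44 overlapping trigram windows for "on could warm":
  position 4–6: on could warm
  position 12–14: on could warm
  position 17–19: on could warm
  position 31–33: on could warm
  position 34–36: on could warm

5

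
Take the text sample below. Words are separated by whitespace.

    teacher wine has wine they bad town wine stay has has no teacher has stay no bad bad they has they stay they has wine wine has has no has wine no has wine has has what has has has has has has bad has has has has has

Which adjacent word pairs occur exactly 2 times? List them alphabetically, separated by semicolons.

has no; no has; they has

Bigram counts meeting the condition (exactly 2 times):
  has no: 2
  no has: 2
  they has: 2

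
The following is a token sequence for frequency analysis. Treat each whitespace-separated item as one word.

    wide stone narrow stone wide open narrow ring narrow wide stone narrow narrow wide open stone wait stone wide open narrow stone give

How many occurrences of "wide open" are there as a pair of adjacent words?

3

Scanning the 22 overlapping bigram windows for "wide open":
  position 5–6: wide open
  position 14–15: wide open
  position 19–20: wide open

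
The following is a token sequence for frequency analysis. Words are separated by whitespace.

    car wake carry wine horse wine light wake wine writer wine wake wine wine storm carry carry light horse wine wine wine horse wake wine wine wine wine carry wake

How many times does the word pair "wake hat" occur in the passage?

0

Scanning the 29 overlapping bigram windows for "wake hat":
  (none found)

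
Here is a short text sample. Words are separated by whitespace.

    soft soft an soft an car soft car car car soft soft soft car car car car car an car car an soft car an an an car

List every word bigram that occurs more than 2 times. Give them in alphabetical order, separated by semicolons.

an car; car an; car car; soft car; soft soft

Bigram counts meeting the condition (more than 2 times):
  an car: 3
  car an: 3
  car car: 7
  soft car: 3
  soft soft: 3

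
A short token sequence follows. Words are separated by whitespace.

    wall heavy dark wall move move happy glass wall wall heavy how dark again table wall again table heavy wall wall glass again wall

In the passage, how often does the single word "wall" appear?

8

Scanning the 24 tokens for "wall":
  position 1: wall
  position 4: wall
  position 9: wall
  position 10: wall
  position 16: wall
  position 20: wall
  position 21: wall
  position 24: wall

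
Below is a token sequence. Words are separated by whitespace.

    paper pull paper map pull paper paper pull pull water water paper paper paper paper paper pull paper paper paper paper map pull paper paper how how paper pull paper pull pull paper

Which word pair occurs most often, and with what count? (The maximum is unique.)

"paper paper", 9 times

Bigram frequencies (highest first):
  paper paper: 9
  pull paper: 6
  paper pull: 5
  paper map: 2
  map pull: 2
  pull pull: 2
  … (6 more, each ≤ 1)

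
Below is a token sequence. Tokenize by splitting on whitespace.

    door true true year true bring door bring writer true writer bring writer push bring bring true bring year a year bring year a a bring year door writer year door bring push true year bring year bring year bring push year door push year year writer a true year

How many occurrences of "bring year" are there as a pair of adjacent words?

Scanning the 49 overlapping bigram windows for "bring year":
  position 18–19: bring year
  position 22–23: bring year
  position 26–27: bring year
  position 36–37: bring year
  position 38–39: bring year

5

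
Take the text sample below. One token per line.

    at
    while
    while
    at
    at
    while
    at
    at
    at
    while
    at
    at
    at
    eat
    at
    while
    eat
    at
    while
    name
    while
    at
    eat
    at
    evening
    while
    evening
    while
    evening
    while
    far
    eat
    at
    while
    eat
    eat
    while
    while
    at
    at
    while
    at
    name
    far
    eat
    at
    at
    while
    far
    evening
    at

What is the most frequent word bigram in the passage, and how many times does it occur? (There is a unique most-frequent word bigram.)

Bigram frequencies (highest first):
  at while: 8
  at at: 7
  while at: 6
  eat at: 5
  evening while: 3
  while while: 2
  … (14 more, each ≤ 2)

"at while", 8 times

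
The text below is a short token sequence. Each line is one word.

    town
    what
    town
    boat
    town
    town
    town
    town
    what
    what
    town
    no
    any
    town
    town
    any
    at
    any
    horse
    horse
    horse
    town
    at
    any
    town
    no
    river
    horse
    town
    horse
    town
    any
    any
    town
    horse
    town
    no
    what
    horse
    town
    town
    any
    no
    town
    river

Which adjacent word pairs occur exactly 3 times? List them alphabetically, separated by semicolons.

any town; town any; town no

Bigram counts meeting the condition (exactly 3 times):
  any town: 3
  town any: 3
  town no: 3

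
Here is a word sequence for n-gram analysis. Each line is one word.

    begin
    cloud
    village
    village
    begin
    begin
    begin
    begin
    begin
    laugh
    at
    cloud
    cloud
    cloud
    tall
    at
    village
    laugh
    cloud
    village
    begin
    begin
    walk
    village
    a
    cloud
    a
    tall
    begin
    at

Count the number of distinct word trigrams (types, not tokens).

25

30 tokens → 28 trigram windows in total.
Repeated trigrams (each contributes count−1 duplicates):
  begin begin begin: 3
  village begin begin: 2
3 duplicate windows → 28 − 3 = 25 distinct.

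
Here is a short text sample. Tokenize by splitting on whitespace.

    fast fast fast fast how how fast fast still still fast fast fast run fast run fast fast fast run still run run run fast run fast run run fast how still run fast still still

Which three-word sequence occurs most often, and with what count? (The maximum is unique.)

Trigram frequencies (highest first):
  fast fast fast: 4
  fast run fast: 3
  run fast run: 3
  fast still still: 2
  fast fast run: 2
  run run fast: 2
  … (18 more, each ≤ 1)

"fast fast fast", 4 times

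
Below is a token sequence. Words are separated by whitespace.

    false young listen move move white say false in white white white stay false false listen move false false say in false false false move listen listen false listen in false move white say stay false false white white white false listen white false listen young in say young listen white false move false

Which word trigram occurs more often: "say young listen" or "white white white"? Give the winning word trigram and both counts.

"white white white" (2 vs 1)

"say young listen": 1 occurrence
"white white white": 2 occurrences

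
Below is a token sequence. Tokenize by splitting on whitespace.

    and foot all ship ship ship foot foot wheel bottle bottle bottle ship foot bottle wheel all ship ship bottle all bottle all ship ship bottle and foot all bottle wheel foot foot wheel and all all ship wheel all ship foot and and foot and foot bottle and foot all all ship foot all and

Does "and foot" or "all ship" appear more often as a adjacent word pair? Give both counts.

"and foot": 5 occurrences
"all ship": 6 occurrences

"all ship" (6 vs 5)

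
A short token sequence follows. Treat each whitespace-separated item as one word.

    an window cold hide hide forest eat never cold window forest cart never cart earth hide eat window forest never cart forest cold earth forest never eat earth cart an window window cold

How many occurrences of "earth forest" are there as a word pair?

1

Scanning the 32 overlapping bigram windows for "earth forest":
  position 24–25: earth forest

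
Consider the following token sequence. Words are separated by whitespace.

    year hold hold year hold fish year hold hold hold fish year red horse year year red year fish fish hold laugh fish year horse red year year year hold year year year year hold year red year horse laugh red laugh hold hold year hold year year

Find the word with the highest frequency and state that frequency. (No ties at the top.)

"year", 20 times

Unigram frequencies (highest first):
  year: 20
  hold: 12
  fish: 5
  red: 5
  horse: 3
  laugh: 3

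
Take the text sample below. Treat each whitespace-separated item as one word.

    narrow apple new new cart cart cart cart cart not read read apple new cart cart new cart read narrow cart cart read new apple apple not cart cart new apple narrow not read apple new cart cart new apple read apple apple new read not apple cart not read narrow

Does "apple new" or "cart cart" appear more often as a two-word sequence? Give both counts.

"apple new": 4 occurrences
"cart cart": 8 occurrences

"cart cart" (8 vs 4)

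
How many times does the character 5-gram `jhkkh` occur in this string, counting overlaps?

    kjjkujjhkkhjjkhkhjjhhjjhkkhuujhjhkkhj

3

Sliding a length-5 window over the 37 characters (33 positions):
  position 7–11: jhkkh
  position 23–27: jhkkh
  position 32–36: jhkkh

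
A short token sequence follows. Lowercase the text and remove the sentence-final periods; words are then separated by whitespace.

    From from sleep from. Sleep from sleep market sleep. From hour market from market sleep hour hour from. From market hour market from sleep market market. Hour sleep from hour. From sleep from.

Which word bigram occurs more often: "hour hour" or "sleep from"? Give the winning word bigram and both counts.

"hour hour": 1 occurrence
"sleep from": 5 occurrences

"sleep from" (5 vs 1)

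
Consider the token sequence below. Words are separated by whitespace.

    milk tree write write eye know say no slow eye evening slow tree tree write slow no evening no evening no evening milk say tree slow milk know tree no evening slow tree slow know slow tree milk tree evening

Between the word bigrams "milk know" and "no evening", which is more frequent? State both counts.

"milk know": 1 occurrence
"no evening": 4 occurrences

"no evening" (4 vs 1)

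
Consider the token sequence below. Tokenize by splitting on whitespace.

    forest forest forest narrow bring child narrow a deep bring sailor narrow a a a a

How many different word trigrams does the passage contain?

13

16 tokens → 14 trigram windows in total.
Repeated trigrams (each contributes count−1 duplicates):
  a a a: 2
1 duplicate windows → 14 − 1 = 13 distinct.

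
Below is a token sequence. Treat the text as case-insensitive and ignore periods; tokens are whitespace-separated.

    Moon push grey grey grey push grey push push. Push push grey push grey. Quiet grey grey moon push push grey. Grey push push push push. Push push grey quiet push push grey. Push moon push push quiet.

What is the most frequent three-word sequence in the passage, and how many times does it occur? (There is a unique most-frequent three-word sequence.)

Trigram frequencies (highest first):
  push push push: 6
  push push grey: 4
  push grey push: 3
  push grey grey: 2
  grey grey push: 2
  grey push grey: 2
  … (14 more, each ≤ 2)

"push push push", 6 times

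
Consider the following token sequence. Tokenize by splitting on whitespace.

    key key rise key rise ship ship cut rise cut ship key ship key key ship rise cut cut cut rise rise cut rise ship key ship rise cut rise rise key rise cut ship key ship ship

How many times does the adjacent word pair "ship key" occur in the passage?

4

Scanning the 37 overlapping bigram windows for "ship key":
  position 11–12: ship key
  position 13–14: ship key
  position 25–26: ship key
  position 35–36: ship key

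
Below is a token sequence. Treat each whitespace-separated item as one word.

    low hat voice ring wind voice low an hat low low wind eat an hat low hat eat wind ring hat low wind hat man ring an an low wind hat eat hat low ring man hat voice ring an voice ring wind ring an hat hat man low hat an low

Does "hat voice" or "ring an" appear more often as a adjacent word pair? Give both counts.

"ring an" (3 vs 2)

"hat voice": 2 occurrences
"ring an": 3 occurrences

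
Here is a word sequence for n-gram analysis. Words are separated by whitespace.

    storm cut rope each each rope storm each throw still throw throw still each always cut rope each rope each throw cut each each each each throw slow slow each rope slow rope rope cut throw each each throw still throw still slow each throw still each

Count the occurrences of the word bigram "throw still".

Scanning the 46 overlapping bigram windows for "throw still":
  position 9–10: throw still
  position 12–13: throw still
  position 39–40: throw still
  position 41–42: throw still
  position 45–46: throw still

5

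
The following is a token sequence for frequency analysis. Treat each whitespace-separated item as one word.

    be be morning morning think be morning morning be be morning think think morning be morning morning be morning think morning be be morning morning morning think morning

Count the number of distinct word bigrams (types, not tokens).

8

28 tokens → 27 bigram windows in total.
Repeated bigrams (each contributes count−1 duplicates):
  be morning: 6
  morning morning: 5
  morning be: 4
  morning think: 4
  be be: 3
  think morning: 3
19 duplicate windows → 27 − 19 = 8 distinct.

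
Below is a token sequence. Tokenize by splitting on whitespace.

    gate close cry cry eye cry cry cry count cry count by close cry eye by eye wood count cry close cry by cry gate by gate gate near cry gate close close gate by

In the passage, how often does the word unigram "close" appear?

Scanning the 35 tokens for "close":
  position 2: close
  position 13: close
  position 21: close
  position 32: close
  position 33: close

5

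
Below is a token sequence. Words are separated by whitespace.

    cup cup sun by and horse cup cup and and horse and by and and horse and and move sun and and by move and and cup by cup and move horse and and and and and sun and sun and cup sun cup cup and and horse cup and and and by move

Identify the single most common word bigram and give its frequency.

Bigram frequencies (highest first):
  and and: 12
  and horse: 4
  cup and: 4
  cup cup: 3
  horse and: 3
  and by: 3
  … (15 more, each ≤ 3)

"and and", 12 times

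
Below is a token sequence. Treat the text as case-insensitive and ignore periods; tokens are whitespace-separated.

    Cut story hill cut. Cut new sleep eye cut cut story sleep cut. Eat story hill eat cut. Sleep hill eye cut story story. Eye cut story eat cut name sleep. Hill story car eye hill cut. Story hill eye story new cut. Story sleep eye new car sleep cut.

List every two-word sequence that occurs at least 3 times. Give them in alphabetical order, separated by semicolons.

Bigram counts meeting the condition (at least 3 times):
  cut story: 6
  eye cut: 3
  story hill: 3

cut story; eye cut; story hill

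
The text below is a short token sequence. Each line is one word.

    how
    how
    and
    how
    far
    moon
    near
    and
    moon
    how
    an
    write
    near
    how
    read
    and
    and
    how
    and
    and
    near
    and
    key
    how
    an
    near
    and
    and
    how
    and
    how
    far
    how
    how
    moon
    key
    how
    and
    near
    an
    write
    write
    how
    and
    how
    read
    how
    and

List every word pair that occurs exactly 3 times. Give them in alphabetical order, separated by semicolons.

and and; near and

Bigram counts meeting the condition (exactly 3 times):
  and and: 3
  near and: 3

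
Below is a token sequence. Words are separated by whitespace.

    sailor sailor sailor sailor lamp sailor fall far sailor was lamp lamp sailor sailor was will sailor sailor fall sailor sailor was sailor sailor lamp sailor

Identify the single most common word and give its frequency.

Unigram frequencies (highest first):
  sailor: 15
  lamp: 4
  was: 3
  fall: 2
  far: 1
  will: 1

"sailor", 15 times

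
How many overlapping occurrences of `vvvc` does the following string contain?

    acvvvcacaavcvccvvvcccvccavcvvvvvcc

3

Sliding a length-4 window over the 34 characters (31 positions):
  position 3–6: vvvc
  position 16–19: vvvc
  position 30–33: vvvc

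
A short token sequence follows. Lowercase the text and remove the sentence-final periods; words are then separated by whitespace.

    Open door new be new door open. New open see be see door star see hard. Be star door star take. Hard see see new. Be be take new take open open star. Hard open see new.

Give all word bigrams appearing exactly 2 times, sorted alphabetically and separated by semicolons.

Bigram counts meeting the condition (exactly 2 times):
  door star: 2
  new be: 2
  open see: 2
  see new: 2

door star; new be; open see; see new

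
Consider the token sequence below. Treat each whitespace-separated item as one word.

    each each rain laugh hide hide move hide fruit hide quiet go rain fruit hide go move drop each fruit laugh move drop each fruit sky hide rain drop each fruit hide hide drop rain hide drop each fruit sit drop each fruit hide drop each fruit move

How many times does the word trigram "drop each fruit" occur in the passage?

6

Scanning the 46 overlapping trigram windows for "drop each fruit":
  position 18–20: drop each fruit
  position 23–25: drop each fruit
  position 29–31: drop each fruit
  position 37–39: drop each fruit
  position 41–43: drop each fruit
  position 45–47: drop each fruit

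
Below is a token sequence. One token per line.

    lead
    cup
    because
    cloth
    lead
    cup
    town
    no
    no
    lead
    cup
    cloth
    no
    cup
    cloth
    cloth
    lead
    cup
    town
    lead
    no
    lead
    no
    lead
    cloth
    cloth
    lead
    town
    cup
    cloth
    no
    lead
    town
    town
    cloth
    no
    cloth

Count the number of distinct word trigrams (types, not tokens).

30

37 tokens → 35 trigram windows in total.
Repeated trigrams (each contributes count−1 duplicates):
  cloth cloth lead: 2
  cloth lead cup: 2
  cup cloth no: 2
  lead cup town: 2
  lead no lead: 2
5 duplicate windows → 35 − 5 = 30 distinct.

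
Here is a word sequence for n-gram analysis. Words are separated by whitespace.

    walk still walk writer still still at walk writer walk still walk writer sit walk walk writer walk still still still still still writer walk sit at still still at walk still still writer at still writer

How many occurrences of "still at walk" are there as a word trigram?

2

Scanning the 35 overlapping trigram windows for "still at walk":
  position 6–8: still at walk
  position 29–31: still at walk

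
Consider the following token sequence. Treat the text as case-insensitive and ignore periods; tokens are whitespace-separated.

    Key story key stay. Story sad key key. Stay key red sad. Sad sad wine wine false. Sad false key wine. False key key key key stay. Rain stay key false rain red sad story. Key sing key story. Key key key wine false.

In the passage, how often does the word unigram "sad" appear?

6

Scanning the 44 tokens for "sad":
  position 6: sad
  position 12: sad
  position 13: sad
  position 14: sad
  position 18: sad
  position 34: sad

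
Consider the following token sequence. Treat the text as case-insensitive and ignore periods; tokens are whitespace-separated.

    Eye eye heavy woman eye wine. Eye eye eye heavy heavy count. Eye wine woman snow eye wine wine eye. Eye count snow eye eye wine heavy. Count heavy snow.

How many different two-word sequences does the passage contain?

18

30 tokens → 29 bigram windows in total.
Repeated bigrams (each contributes count−1 duplicates):
  eye eye: 5
  eye wine: 4
  eye heavy: 2
  heavy count: 2
  snow eye: 2
  wine eye: 2
11 duplicate windows → 29 − 11 = 18 distinct.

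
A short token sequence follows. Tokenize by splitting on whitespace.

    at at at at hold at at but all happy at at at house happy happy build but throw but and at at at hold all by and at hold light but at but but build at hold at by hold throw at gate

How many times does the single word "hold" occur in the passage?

5

Scanning the 44 tokens for "hold":
  position 5: hold
  position 25: hold
  position 30: hold
  position 38: hold
  position 41: hold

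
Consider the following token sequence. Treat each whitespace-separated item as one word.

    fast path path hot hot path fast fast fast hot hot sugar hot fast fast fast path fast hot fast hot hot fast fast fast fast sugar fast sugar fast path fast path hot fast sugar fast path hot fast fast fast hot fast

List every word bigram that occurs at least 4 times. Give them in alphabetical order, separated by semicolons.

Bigram counts meeting the condition (at least 4 times):
  fast fast: 9
  fast hot: 4
  fast path: 5
  hot fast: 6

fast fast; fast hot; fast path; hot fast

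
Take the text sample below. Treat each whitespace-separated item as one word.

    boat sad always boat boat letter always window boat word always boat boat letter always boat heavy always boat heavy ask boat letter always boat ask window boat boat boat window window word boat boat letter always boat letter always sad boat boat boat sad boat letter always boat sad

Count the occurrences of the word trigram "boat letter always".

6

Scanning the 48 overlapping trigram windows for "boat letter always":
  position 5–7: boat letter always
  position 13–15: boat letter always
  position 22–24: boat letter always
  position 35–37: boat letter always
  position 38–40: boat letter always
  position 46–48: boat letter always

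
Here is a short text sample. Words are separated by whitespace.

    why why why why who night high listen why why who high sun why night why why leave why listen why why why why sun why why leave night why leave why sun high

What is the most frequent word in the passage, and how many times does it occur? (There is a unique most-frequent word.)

Unigram frequencies (highest first):
  why: 18
  night: 3
  high: 3
  sun: 3
  leave: 3
  who: 2
  … (1 more, each ≤ 2)

"why", 18 times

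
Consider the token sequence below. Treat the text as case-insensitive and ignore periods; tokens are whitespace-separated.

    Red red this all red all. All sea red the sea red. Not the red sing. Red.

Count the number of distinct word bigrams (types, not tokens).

15

17 tokens → 16 bigram windows in total.
Repeated bigrams (each contributes count−1 duplicates):
  sea red: 2
1 duplicate windows → 16 − 1 = 15 distinct.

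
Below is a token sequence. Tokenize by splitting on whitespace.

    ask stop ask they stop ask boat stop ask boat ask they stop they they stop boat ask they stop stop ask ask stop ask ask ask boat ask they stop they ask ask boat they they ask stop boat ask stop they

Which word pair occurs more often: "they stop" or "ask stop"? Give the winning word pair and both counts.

"they stop" (5 vs 4)

"they stop": 5 occurrences
"ask stop": 4 occurrences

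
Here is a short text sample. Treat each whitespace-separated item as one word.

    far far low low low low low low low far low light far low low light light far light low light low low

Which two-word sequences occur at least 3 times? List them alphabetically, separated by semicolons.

Bigram counts meeting the condition (at least 3 times):
  far low: 3
  low light: 3
  low low: 8

far low; low light; low low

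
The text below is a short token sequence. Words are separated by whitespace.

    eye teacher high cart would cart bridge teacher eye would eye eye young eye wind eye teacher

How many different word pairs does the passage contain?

17 tokens → 16 bigram windows in total.
Repeated bigrams (each contributes count−1 duplicates):
  eye teacher: 2
1 duplicate windows → 16 − 1 = 15 distinct.

15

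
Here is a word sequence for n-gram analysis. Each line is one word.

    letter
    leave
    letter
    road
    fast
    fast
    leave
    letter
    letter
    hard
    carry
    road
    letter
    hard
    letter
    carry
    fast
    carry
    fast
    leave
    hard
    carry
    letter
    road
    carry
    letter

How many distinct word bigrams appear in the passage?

18

26 tokens → 25 bigram windows in total.
Repeated bigrams (each contributes count−1 duplicates):
  carry fast: 2
  carry letter: 2
  fast leave: 2
  hard carry: 2
  leave letter: 2
  letter hard: 2
  letter road: 2
7 duplicate windows → 25 − 7 = 18 distinct.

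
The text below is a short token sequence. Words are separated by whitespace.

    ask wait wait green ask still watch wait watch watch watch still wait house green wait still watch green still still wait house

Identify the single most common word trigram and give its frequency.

"still wait house", 2 times

Trigram frequencies (highest first):
  still wait house: 2
  ask wait wait: 1
  wait wait green: 1
  wait green ask: 1
  green ask still: 1
  ask still watch: 1
  … (14 more, each ≤ 1)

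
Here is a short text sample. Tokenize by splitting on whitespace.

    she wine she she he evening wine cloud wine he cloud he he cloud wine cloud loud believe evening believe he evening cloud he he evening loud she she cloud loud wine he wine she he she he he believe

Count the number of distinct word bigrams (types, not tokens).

40 tokens → 39 bigram windows in total.
Repeated bigrams (each contributes count−1 duplicates):
  he evening: 3
  he he: 3
  she he: 3
  cloud he: 2
  cloud loud: 2
  cloud wine: 2
  he cloud: 2
  she she: 2
  … (3 more repeated)
14 duplicate windows → 39 − 14 = 25 distinct.

25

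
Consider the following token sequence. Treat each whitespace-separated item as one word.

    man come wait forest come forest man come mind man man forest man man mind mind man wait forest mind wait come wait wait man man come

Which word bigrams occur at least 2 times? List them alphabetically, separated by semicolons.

Bigram counts meeting the condition (at least 2 times):
  come wait: 2
  forest man: 2
  man come: 3
  man man: 3
  mind man: 2
  wait forest: 2

come wait; forest man; man come; man man; mind man; wait forest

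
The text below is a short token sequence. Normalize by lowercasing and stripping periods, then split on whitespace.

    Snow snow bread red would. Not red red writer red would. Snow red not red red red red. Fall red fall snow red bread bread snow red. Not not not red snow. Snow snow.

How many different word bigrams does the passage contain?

34 tokens → 33 bigram windows in total.
Repeated bigrams (each contributes count−1 duplicates):
  red red: 4
  not red: 3
  snow red: 3
  snow snow: 3
  not not: 2
  red fall: 2
  red not: 2
  red would: 2
13 duplicate windows → 33 − 13 = 20 distinct.

20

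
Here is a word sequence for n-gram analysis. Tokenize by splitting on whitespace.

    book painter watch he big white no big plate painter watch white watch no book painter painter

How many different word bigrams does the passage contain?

14

17 tokens → 16 bigram windows in total.
Repeated bigrams (each contributes count−1 duplicates):
  book painter: 2
  painter watch: 2
2 duplicate windows → 16 − 2 = 14 distinct.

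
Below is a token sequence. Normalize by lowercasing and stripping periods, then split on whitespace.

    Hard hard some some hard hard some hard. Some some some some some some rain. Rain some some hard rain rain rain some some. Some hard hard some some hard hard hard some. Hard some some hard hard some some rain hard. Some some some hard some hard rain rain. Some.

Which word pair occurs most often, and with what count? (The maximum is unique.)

"some some", 14 times

Bigram frequencies (highest first):
  some some: 14
  hard some: 9
  some hard: 9
  hard hard: 6
  rain rain: 4
  rain some: 3
  … (3 more, each ≤ 2)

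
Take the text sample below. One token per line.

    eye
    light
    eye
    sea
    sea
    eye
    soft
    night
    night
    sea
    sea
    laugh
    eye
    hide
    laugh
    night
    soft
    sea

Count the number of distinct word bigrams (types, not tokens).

16

18 tokens → 17 bigram windows in total.
Repeated bigrams (each contributes count−1 duplicates):
  sea sea: 2
1 duplicate windows → 17 − 1 = 16 distinct.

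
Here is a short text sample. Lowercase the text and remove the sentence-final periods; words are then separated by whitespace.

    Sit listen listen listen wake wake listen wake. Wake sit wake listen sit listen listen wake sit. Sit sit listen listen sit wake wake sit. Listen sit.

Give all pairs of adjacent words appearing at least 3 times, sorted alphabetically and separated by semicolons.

Bigram counts meeting the condition (at least 3 times):
  listen listen: 4
  listen sit: 3
  listen wake: 3
  sit listen: 4
  wake sit: 3
  wake wake: 3

listen listen; listen sit; listen wake; sit listen; wake sit; wake wake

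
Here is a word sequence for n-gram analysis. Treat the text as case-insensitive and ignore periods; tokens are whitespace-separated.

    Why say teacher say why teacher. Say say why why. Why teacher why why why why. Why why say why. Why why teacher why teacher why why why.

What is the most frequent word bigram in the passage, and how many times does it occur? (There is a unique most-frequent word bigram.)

Bigram frequencies (highest first):
  why why: 11
  why teacher: 4
  say why: 3
  teacher why: 3
  why say: 2
  teacher say: 2
  … (2 more, each ≤ 1)

"why why", 11 times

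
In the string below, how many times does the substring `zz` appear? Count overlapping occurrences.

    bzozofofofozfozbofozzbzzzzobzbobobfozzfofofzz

6

Sliding a length-2 window over the 45 characters (44 positions):
  position 20–21: zz
  position 23–24: zz
  position 24–25: zz
  position 25–26: zz
  position 37–38: zz
  position 44–45: zz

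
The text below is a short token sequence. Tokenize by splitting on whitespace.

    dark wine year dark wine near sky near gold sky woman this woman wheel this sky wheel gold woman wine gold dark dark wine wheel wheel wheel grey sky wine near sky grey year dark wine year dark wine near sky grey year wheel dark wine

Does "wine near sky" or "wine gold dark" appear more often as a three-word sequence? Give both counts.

"wine near sky" (3 vs 1)

"wine near sky": 3 occurrences
"wine gold dark": 1 occurrence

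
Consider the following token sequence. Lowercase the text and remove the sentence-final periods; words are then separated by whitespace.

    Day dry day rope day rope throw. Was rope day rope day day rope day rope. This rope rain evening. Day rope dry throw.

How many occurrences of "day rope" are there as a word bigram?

Scanning the 23 overlapping bigram windows for "day rope":
  position 3–4: day rope
  position 5–6: day rope
  position 10–11: day rope
  position 13–14: day rope
  position 15–16: day rope
  position 21–22: day rope

6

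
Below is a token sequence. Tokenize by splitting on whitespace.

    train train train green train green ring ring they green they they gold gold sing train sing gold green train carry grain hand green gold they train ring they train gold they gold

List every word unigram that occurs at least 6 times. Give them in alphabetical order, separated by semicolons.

gold; they; train

Unigram counts meeting the condition (at least 6 times):
  gold: 6
  they: 6
  train: 8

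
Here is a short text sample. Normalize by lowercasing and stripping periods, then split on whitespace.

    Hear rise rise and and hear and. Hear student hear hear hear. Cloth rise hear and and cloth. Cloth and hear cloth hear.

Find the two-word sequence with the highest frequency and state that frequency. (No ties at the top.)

Bigram frequencies (highest first):
  and hear: 3
  and and: 2
  hear and: 2
  hear hear: 2
  hear cloth: 2
  hear rise: 1
  … (10 more, each ≤ 1)

"and hear", 3 times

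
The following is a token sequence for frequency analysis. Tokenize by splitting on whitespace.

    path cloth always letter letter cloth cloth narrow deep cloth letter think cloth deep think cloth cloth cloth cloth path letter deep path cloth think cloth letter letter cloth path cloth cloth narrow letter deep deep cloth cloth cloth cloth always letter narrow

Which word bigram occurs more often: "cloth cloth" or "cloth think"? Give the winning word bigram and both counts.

"cloth cloth" (8 vs 1)

"cloth cloth": 8 occurrences
"cloth think": 1 occurrence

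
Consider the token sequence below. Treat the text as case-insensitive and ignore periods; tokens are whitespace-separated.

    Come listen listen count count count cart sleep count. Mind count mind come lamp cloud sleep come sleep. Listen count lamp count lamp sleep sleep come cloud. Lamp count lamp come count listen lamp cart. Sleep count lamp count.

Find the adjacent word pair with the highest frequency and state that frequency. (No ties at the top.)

Bigram frequencies (highest first):
  count lamp: 4
  lamp count: 3
  listen count: 2
  count count: 2
  cart sleep: 2
  sleep count: 2
  … (21 more, each ≤ 2)

"count lamp", 4 times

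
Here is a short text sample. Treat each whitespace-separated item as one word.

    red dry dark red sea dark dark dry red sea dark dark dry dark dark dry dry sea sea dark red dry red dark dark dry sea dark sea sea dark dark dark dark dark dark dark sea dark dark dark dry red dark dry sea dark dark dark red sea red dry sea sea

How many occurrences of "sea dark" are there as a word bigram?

7

Scanning the 54 overlapping bigram windows for "sea dark":
  position 5–6: sea dark
  position 10–11: sea dark
  position 19–20: sea dark
  position 27–28: sea dark
  position 30–31: sea dark
  position 38–39: sea dark
  position 46–47: sea dark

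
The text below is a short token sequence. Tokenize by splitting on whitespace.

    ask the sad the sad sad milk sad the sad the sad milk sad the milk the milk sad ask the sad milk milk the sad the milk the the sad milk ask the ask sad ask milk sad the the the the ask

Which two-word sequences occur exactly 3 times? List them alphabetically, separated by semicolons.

Bigram counts meeting the condition (exactly 3 times):
  ask the: 3
  milk the: 3
  the milk: 3

ask the; milk the; the milk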